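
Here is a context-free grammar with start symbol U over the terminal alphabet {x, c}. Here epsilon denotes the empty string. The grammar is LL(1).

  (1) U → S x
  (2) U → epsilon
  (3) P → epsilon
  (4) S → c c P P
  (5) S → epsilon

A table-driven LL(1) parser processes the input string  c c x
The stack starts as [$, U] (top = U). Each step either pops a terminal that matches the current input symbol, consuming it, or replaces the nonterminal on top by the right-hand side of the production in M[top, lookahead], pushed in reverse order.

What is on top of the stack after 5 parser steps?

P

     Stack        Input    Action
  1  $ U          c c x $  expand U → S x
  2  $ x S        c c x $  expand S → c c P P
  3  $ x P P c c  c c x $  match c
  4  $ x P P c    c x $    match c
  5  $ x P P      x $      expand P → epsilon
Stack after step 5: $ x P (top = P).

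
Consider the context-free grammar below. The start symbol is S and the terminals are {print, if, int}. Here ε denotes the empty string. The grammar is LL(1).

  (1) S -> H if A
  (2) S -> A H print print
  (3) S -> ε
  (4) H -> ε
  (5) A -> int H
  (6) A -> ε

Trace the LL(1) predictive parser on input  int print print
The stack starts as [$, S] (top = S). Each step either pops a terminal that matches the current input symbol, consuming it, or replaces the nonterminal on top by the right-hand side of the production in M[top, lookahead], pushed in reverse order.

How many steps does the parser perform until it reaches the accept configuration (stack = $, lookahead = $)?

7

step 1: stack=$ S  input=int print print $  — expand S -> A H print print
step 2: stack=$ print print H A  input=int print print $  — expand A -> int H
step 3: stack=$ print print H H int  input=int print print $  — match int
step 4: stack=$ print print H H  input=print print $  — expand H -> ε
step 5: stack=$ print print H  input=print print $  — expand H -> ε
step 6: stack=$ print print  input=print print $  — match print
step 7: stack=$ print  input=print $  — match print
Accept reached after 7 steps.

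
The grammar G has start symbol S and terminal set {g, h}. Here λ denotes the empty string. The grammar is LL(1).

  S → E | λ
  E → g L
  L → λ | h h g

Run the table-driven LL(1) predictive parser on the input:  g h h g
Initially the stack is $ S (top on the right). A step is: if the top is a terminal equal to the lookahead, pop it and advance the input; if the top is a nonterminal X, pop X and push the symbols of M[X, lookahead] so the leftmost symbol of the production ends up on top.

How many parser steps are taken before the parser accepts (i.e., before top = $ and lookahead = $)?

     Stack    Input      Action
  1  $ S      g h h g $  expand S → E
  2  $ E      g h h g $  expand E → g L
  3  $ L g    g h h g $  match g
  4  $ L      h h g $    expand L → h h g
  5  $ g h h  h h g $    match h
  6  $ g h    h g $      match h
  7  $ g      g $        match g
Accept reached after 7 steps.

7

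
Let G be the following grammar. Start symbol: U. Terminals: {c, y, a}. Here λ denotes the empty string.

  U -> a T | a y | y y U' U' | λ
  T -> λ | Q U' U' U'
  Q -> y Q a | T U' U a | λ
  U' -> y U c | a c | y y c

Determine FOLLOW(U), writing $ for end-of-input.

FIRST(U) = {λ, a, y}
FIRST(U') = {a, y}
FIRST(T) = {λ, a, y}  (via Q U' U' U')
FIRST(Q) = {λ, a, y}  (via T U' U a)
FOLLOW(U) includes $ since U is the start symbol.
FOLLOW(U): in Q->T U' U a, U is followed by a with FIRST {a}; in U'->y U c, U is followed by c with FIRST {c}. Thus FOLLOW(U) = {$, a, c}.
FOLLOW(T): in U->a T, the suffix after T is empty, so FOLLOW(T) ⊇ FOLLOW(U) = {$, a, c}; in Q->T U' U a, T is followed by U' U a with FIRST {a, y}. Thus FOLLOW(T) = {$, a, c, y}.
FOLLOW(Q): in T->Q U' U' U', Q is followed by U' U' U' with FIRST {a, y}; in Q->y Q a, Q is followed by a with FIRST {a}. Thus FOLLOW(Q) = {a, y}.
FOLLOW(U'): in U->y y U' U' (occurrence 1), U' is followed by U' with FIRST {a, y}; in U->y y U' U' (occurrence 2), the suffix after U' is empty, so FOLLOW(U') ⊇ FOLLOW(U) = {$, a, c}; in T->Q U' U' U' (occurrence 1), U' is followed by U' U' with FIRST {a, y}; in T->Q U' U' U' (occurrence 2), U' is followed by U' with FIRST {a, y}; in T->Q U' U' U' (occurrence 3), the suffix after U' is empty, so FOLLOW(U') ⊇ FOLLOW(T) = {$, a, c, y}; in Q->T U' U a, U' is followed by U a with FIRST {a, y}. Thus FOLLOW(U') = {$, a, c, y}.

{$, a, c}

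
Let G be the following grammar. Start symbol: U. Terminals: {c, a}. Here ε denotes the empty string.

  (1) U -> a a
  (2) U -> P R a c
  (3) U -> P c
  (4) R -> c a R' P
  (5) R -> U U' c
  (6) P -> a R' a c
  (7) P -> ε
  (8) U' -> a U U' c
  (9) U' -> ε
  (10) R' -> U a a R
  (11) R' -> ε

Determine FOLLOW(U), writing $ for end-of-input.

FIRST(P) = {ε, a}
FIRST(U') = {ε, a}
FIRST(U) = {a, c}  (via P R a c, P c)
FIRST(R) = {a, c}  (via U U' c)
FIRST(R') = {ε, a, c}  (via U a a R)
FOLLOW(U) includes $ since U is the start symbol.
FOLLOW(U): in R->U U' c, U is followed by U' c with FIRST {a, c}; in U'->a U U' c, U is followed by U' c with FIRST {a, c}; in R'->U a a R, U is followed by a a R with FIRST {a}. Thus FOLLOW(U) = {$, a, c}.
FOLLOW(U'): in R->U U' c, U' is followed by c with FIRST {c}; in U'->a U U' c, U' is followed by c with FIRST {c}. Thus FOLLOW(U') = {c}.
FOLLOW(R): in U->P R a c, R is followed by a c with FIRST {a}; in R'->U a a R, the suffix after R is empty, so FOLLOW(R) ⊇ FOLLOW(R') = {a}. Thus FOLLOW(R) = {a}.
FOLLOW(P): in U->P R a c, P is followed by R a c with FIRST {a, c}; in U->P c, P is followed by c with FIRST {c}; in R->c a R' P, the suffix after P is empty, so FOLLOW(P) ⊇ FOLLOW(R) = {a}. Thus FOLLOW(P) = {a, c}.
FOLLOW(R'): in R->c a R' P, R' is followed by P with FIRST {ε, a}; in R->c a R' P, the suffix after R' is nullable, so FOLLOW(R') ⊇ FOLLOW(R) = {a}; in P->a R' a c, R' is followed by a c with FIRST {a}. Thus FOLLOW(R') = {a}.

{$, a, c}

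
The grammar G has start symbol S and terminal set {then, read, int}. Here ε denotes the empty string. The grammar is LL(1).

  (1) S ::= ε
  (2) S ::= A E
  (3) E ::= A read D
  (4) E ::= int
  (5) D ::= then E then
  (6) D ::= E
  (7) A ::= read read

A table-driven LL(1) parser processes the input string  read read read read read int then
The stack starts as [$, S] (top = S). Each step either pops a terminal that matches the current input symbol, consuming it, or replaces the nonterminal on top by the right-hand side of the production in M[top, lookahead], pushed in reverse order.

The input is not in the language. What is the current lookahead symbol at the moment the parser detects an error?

step 1: stack=$ S  input=read read read read read int then $  — expand S ::= A E
step 2: stack=$ E A  input=read read read read read int then $  — expand A ::= read read
step 3: stack=$ E read read  input=read read read read read int then $  — match read
step 4: stack=$ E read  input=read read read read int then $  — match read
step 5: stack=$ E  input=read read read int then $  — expand E ::= A read D
step 6: stack=$ D read A  input=read read read int then $  — expand A ::= read read
step 7: stack=$ D read read read  input=read read read int then $  — match read
step 8: stack=$ D read read  input=read read int then $  — match read
step 9: stack=$ D read  input=read int then $  — match read
step 10: stack=$ D  input=int then $  — expand D ::= E
step 11: stack=$ E  input=int then $  — expand E ::= int
step 12: stack=$ int  input=int then $  — match int
step 13: stack=$  input=then $  — error: stack empty but input remains

then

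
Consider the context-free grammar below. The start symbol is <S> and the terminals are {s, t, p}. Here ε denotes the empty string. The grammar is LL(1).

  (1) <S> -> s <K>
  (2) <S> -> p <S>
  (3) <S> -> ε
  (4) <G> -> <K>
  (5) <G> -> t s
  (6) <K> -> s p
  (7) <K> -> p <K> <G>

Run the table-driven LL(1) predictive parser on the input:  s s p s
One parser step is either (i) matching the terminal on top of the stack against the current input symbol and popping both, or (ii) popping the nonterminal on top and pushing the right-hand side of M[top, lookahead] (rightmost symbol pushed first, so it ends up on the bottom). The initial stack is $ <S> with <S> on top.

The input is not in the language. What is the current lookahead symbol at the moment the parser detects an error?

step 1: stack=$ <S>  input=s s p s $  — expand <S> -> s <K>
step 2: stack=$ <K> s  input=s s p s $  — match s
step 3: stack=$ <K>  input=s p s $  — expand <K> -> s p
step 4: stack=$ p s  input=s p s $  — match s
step 5: stack=$ p  input=p s $  — match p
step 6: stack=$  input=s $  — error: stack empty but input remains

s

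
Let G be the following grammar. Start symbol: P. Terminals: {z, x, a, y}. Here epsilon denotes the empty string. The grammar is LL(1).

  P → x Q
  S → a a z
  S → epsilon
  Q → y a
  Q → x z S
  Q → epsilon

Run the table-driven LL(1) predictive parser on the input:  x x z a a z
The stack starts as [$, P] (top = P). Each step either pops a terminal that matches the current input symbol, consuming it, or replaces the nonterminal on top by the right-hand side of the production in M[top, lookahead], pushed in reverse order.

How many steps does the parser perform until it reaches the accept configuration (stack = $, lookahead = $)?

     Stack    Input          Action
  1  $ P      x x z a a z $  expand P → x Q
  2  $ Q x    x x z a a z $  match x
  3  $ Q      x z a a z $    expand Q → x z S
  4  $ S z x  x z a a z $    match x
  5  $ S z    z a a z $      match z
  6  $ S      a a z $        expand S → a a z
  7  $ z a a  a a z $        match a
  8  $ z a    a z $          match a
  9  $ z      z $            match z
Accept reached after 9 steps.

9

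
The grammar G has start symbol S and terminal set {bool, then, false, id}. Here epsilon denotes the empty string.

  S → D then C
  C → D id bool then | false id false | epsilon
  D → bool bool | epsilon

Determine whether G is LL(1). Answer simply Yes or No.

Yes

FIRST(S) = {bool, then}
FIRST(C) = {epsilon, bool, false, id}
FIRST(D) = {epsilon, bool}
FOLLOW(S) = {$}
FOLLOW(C) = {$}
FOLLOW(D) = {id, then}
Each cell of M receives at most one production.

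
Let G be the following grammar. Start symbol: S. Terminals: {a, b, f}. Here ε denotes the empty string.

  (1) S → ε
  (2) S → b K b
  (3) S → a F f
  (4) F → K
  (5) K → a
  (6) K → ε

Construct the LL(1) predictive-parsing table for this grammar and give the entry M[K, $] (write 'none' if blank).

none

FIRST(S) = {ε, a, b}
FIRST(K) = {ε, a}
FIRST(F) = {ε, a}  (via K)
FOLLOW(S) includes $ since S is the start symbol.
FOLLOW(F): in S→a F f, F is followed by f with FIRST {f}. Thus FOLLOW(F) = {f}.
FOLLOW(K): in S→b K b, K is followed by b with FIRST {b}; in F→K, the suffix after K is empty, so FOLLOW(K) ⊇ FOLLOW(F) = {f}. Thus FOLLOW(K) = {b, f}.
For K → a: FIRST(a) = {a}, so it goes in M[K, t] for t ∈ {a}.
For K → ε: FIRST(ε) = {ε}, so it goes in M[K, t] for t ∈ {}; since ε ∈ FIRST, also for every t ∈ FOLLOW(K) = {b, f}.
None of these place a production in M[K, $].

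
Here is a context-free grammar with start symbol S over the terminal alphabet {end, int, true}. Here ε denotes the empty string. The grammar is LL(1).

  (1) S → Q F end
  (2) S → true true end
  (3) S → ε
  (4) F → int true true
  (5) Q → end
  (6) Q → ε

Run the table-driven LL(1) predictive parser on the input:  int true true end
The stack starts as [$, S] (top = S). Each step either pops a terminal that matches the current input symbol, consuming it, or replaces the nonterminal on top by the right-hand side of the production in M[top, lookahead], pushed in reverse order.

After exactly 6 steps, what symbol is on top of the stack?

step 1: stack=$ S  input=int true true end $  — expand S → Q F end
step 2: stack=$ end F Q  input=int true true end $  — expand Q → ε
step 3: stack=$ end F  input=int true true end $  — expand F → int true true
step 4: stack=$ end true true int  input=int true true end $  — match int
step 5: stack=$ end true true  input=true true end $  — match true
step 6: stack=$ end true  input=true end $  — match true
Stack after step 6: $ end (top = end).

end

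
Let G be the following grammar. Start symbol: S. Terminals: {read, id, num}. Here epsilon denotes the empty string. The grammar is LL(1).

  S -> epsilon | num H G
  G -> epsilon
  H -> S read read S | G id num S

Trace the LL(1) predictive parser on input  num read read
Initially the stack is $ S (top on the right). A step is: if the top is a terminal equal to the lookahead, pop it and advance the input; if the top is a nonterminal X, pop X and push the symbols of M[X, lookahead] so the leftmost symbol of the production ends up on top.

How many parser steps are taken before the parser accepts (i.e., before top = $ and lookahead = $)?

     Stack              Input            Action
  1  $ S                num read read $  expand S -> num H G
  2  $ G H num          num read read $  match num
  3  $ G H              read read $      expand H -> S read read S
  4  $ G S read read S  read read $      expand S -> epsilon
  5  $ G S read read    read read $      match read
  6  $ G S read         read $           match read
  7  $ G S              $                expand S -> epsilon
  8  $ G                $                expand G -> epsilon
Accept reached after 8 steps.

8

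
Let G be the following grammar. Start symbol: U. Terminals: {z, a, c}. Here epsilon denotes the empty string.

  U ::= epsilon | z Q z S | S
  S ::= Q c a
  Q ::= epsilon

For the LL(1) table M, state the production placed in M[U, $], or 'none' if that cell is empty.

FIRST(Q): from Q::=epsilon we get {epsilon}. So FIRST(Q) = {epsilon}.
FIRST(S): from S::=Q c a we get {c}. So FIRST(S) = {c}.
FIRST(U): from U::=epsilon we get {epsilon}; from U::=z Q z S we get {z}; from U::=S we get {c}. So FIRST(U) = {epsilon, c, z}.
FOLLOW(U) includes $ since U is the start symbol.
FOLLOW(U): U appears on no right-hand side. Thus FOLLOW(U) = {$}.
For U ::= epsilon: FIRST(epsilon) = {epsilon}, so it goes in M[U, t] for t ∈ {}; since epsilon ∈ FIRST, also for every t ∈ FOLLOW(U) = {$}.
For U ::= z Q z S: FIRST(z Q z S) = {z}, so it goes in M[U, t] for t ∈ {z}.
For U ::= S: FIRST(S) = {c}, so it goes in M[U, t] for t ∈ {c}.

U ::= epsilon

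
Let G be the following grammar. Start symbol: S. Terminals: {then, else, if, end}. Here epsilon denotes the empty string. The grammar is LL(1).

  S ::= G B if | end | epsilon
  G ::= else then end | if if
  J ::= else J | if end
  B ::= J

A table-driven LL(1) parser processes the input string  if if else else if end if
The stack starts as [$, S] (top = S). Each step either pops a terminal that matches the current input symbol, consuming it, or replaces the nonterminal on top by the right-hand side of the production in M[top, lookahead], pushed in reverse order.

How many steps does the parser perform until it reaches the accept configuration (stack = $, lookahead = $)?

      Stack         Input                        Action
   1  $ S           if if else else if end if $  expand S ::= G B if
   2  $ if B G      if if else else if end if $  expand G ::= if if
   3  $ if B if if  if if else else if end if $  match if
   4  $ if B if     if else else if end if $     match if
   5  $ if B        else else if end if $        expand B ::= J
   6  $ if J        else else if end if $        expand J ::= else J
   7  $ if J else   else else if end if $        match else
   8  $ if J        else if end if $             expand J ::= else J
   9  $ if J else   else if end if $             match else
  10  $ if J        if end if $                  expand J ::= if end
  11  $ if end if   if end if $                  match if
  12  $ if end      end if $                     match end
  13  $ if          if $                         match if
Accept reached after 13 steps.

13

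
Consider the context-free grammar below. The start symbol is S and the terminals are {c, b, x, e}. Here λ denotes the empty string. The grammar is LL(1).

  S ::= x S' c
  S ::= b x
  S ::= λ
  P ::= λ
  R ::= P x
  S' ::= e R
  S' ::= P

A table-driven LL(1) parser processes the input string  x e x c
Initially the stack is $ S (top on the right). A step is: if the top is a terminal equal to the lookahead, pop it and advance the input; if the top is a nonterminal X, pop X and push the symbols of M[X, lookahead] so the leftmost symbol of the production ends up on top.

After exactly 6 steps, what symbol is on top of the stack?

step 1: stack=$ S  input=x e x c $  — expand S ::= x S' c
step 2: stack=$ c S' x  input=x e x c $  — match x
step 3: stack=$ c S'  input=e x c $  — expand S' ::= e R
step 4: stack=$ c R e  input=e x c $  — match e
step 5: stack=$ c R  input=x c $  — expand R ::= P x
step 6: stack=$ c x P  input=x c $  — expand P ::= λ
Stack after step 6: $ c x (top = x).

x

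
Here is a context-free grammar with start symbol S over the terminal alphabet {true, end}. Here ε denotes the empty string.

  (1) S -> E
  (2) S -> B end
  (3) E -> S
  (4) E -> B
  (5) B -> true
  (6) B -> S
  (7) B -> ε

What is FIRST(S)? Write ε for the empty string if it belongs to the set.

FIRST(S): from S->E we get {ε, end, true}; from S->B end we get {end, true}. So FIRST(S) = {ε, end, true}.
FIRST(B): from B->true we get {true}; from B->S we get {ε, end, true}; from B->ε we get {ε}. So FIRST(B) = {ε, end, true}.
FIRST(E): from E->S we get {ε, end, true}; from E->B we get {ε, end, true}. So FIRST(E) = {ε, end, true}.

{ε, end, true}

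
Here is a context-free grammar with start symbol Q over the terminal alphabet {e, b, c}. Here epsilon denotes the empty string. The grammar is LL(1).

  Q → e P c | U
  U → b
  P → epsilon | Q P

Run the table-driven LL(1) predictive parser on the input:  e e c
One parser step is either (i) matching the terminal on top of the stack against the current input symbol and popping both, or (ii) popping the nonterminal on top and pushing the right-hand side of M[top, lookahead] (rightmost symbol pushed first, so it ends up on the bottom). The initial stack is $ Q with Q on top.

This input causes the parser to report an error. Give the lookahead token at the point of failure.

step 1: stack=$ Q  input=e e c $  — expand Q → e P c
step 2: stack=$ c P e  input=e e c $  — match e
step 3: stack=$ c P  input=e c $  — expand P → Q P
step 4: stack=$ c P Q  input=e c $  — expand Q → e P c
step 5: stack=$ c P c P e  input=e c $  — match e
step 6: stack=$ c P c P  input=c $  — expand P → epsilon
step 7: stack=$ c P c  input=c $  — match c
step 8: stack=$ c P  input=$  — error: M[P, $] is empty

$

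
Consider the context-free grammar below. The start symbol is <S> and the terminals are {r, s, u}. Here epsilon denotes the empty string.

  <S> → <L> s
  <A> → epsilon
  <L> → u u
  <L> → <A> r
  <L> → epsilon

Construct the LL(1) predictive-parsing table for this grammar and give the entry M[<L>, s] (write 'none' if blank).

FIRST(<A>): from <A>→epsilon we get {epsilon}. So FIRST(<A>) = {epsilon}.
FIRST(<L>): from <L>→u u we get {u}; from <L>→<A> r we get {r}; from <L>→epsilon we get {epsilon}. So FIRST(<L>) = {epsilon, r, u}.
FIRST(<S>): from <S>→<L> s we get {r, s, u}. So FIRST(<S>) = {r, s, u}.
FOLLOW(<S>) includes $ since <S> is the start symbol.
FOLLOW(<L>): in <S>→<L> s, <L> is followed by s with FIRST {s}. Thus FOLLOW(<L>) = {s}.
For <L> → u u: FIRST(u u) = {u}, so it goes in M[<L>, t] for t ∈ {u}.
For <L> → <A> r: FIRST(<A> r) = {r}, so it goes in M[<L>, t] for t ∈ {r}.
For <L> → epsilon: FIRST(epsilon) = {epsilon}, so it goes in M[<L>, t] for t ∈ {}; since epsilon ∈ FIRST, also for every t ∈ FOLLOW(<L>) = {s}.

<L> → epsilon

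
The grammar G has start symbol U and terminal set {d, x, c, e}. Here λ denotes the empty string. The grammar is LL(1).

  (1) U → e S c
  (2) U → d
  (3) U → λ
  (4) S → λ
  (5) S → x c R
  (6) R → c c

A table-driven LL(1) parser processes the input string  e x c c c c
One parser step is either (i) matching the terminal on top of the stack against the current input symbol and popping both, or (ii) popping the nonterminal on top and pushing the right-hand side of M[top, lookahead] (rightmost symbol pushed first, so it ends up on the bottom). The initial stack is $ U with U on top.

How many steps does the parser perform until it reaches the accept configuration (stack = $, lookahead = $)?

9

step 1: stack=$ U  input=e x c c c c $  — expand U → e S c
step 2: stack=$ c S e  input=e x c c c c $  — match e
step 3: stack=$ c S  input=x c c c c $  — expand S → x c R
step 4: stack=$ c R c x  input=x c c c c $  — match x
step 5: stack=$ c R c  input=c c c c $  — match c
step 6: stack=$ c R  input=c c c $  — expand R → c c
step 7: stack=$ c c c  input=c c c $  — match c
step 8: stack=$ c c  input=c c $  — match c
step 9: stack=$ c  input=c $  — match c
Accept reached after 9 steps.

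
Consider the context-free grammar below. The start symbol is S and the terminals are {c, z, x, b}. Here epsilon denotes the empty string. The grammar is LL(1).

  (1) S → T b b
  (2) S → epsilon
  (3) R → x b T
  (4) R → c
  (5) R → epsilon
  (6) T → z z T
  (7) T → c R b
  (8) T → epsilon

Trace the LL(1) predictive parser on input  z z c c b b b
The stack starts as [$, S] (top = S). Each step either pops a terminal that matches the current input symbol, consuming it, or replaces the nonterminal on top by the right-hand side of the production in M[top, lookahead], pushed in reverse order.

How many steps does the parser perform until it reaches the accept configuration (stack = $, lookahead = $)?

      Stack        Input            Action
   1  $ S          z z c c b b b $  expand S → T b b
   2  $ b b T      z z c c b b b $  expand T → z z T
   3  $ b b T z z  z z c c b b b $  match z
   4  $ b b T z    z c c b b b $    match z
   5  $ b b T      c c b b b $      expand T → c R b
   6  $ b b b R c  c c b b b $      match c
   7  $ b b b R    c b b b $        expand R → c
   8  $ b b b c    c b b b $        match c
   9  $ b b b      b b b $          match b
  10  $ b b        b b $            match b
  11  $ b          b $              match b
Accept reached after 11 steps.

11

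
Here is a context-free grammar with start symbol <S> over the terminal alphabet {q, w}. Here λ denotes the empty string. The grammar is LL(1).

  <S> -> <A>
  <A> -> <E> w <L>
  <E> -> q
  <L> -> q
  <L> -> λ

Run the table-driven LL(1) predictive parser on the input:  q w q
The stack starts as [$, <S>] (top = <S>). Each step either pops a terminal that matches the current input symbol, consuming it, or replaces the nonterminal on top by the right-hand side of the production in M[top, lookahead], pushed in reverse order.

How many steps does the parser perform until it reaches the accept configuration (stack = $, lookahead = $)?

     Stack        Input    Action
  1  $ <S>        q w q $  expand <S> -> <A>
  2  $ <A>        q w q $  expand <A> -> <E> w <L>
  3  $ <L> w <E>  q w q $  expand <E> -> q
  4  $ <L> w q    q w q $  match q
  5  $ <L> w      w q $    match w
  6  $ <L>        q $      expand <L> -> q
  7  $ q          q $      match q
Accept reached after 7 steps.

7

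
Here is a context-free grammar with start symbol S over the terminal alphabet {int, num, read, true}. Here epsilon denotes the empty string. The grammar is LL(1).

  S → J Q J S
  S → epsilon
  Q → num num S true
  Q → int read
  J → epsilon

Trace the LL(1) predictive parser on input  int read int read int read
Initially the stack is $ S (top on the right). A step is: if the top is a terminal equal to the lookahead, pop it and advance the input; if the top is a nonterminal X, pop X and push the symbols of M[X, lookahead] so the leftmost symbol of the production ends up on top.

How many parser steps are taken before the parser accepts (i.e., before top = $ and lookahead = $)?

      Stack           Input                         Action
   1  $ S             int read int read int read $  expand S → J Q J S
   2  $ S J Q J       int read int read int read $  expand J → epsilon
   3  $ S J Q         int read int read int read $  expand Q → int read
   4  $ S J read int  int read int read int read $  match int
   5  $ S J read      read int read int read $      match read
   6  $ S J           int read int read $           expand J → epsilon
   7  $ S             int read int read $           expand S → J Q J S
   8  $ S J Q J       int read int read $           expand J → epsilon
   9  $ S J Q         int read int read $           expand Q → int read
  10  $ S J read int  int read int read $           match int
  11  $ S J read      read int read $               match read
  12  $ S J           int read $                    expand J → epsilon
  13  $ S             int read $                    expand S → J Q J S
  14  $ S J Q J       int read $                    expand J → epsilon
  15  $ S J Q         int read $                    expand Q → int read
  16  $ S J read int  int read $                    match int
  17  $ S J read      read $                        match read
  18  $ S J           $                             expand J → epsilon
  19  $ S             $                             expand S → epsilon
Accept reached after 19 steps.

19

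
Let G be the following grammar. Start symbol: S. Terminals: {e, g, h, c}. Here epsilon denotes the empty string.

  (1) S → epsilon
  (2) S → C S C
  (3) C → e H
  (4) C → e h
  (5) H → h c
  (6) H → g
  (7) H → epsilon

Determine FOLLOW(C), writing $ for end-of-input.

FIRST(C) = {e}
FIRST(H) = {epsilon, g, h}
FIRST(S) = {epsilon, e}  (via C S C)
FOLLOW(S) includes $ since S is the start symbol.
FOLLOW(S): in S→C S C, S is followed by C with FIRST {e}. Thus FOLLOW(S) = {$, e}.
FOLLOW(C): in S→C S C (occurrence 1), C is followed by S C with FIRST {e}; in S→C S C (occurrence 2), the suffix after C is empty, so FOLLOW(C) ⊇ FOLLOW(S) = {$, e}. Thus FOLLOW(C) = {$, e}.
FOLLOW(H): in C→e H, the suffix after H is empty, so FOLLOW(H) ⊇ FOLLOW(C) = {$, e}. Thus FOLLOW(H) = {$, e}.

{$, e}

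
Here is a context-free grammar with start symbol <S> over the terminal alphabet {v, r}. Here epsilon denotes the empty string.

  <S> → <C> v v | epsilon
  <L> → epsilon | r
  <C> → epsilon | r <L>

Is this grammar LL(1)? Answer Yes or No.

Yes

FIRST(<S>) = {epsilon, r, v}
FIRST(<L>) = {epsilon, r}
FIRST(<C>) = {epsilon, r}
FOLLOW(<S>) = {$}
FOLLOW(<L>) = {v}
FOLLOW(<C>) = {v}
Each cell of M receives at most one production.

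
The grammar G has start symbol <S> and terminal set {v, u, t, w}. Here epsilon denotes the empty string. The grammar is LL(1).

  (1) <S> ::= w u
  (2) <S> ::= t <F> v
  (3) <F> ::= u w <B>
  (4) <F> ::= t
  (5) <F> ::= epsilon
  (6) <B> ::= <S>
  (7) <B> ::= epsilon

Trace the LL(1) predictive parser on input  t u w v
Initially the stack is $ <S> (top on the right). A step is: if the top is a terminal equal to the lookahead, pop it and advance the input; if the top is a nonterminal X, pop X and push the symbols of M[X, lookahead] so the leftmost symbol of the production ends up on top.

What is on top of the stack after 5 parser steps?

step 1: stack=$ <S>  input=t u w v $  — expand <S> ::= t <F> v
step 2: stack=$ v <F> t  input=t u w v $  — match t
step 3: stack=$ v <F>  input=u w v $  — expand <F> ::= u w <B>
step 4: stack=$ v <B> w u  input=u w v $  — match u
step 5: stack=$ v <B> w  input=w v $  — match w
Stack after step 5: $ v <B> (top = <B>).

<B>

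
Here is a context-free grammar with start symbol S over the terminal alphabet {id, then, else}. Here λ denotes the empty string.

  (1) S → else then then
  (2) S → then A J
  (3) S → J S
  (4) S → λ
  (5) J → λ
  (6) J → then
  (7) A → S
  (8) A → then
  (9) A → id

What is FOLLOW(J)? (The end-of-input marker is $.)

FIRST(J): from J→λ we get {λ}; from J→then we get {then}. So FIRST(J) = {λ, then}.
FIRST(S): from S→else then then we get {else}; from S→then A J we get {then}; from S→J S we get {λ, else, then}; from S→λ we get {λ}. So FIRST(S) = {λ, else, then}.
FIRST(A): from A→S we get {λ, else, then}; from A→then we get {then}; from A→id we get {id}. So FIRST(A) = {λ, else, id, then}.
FOLLOW(S) includes $ since S is the start symbol.
FOLLOW(S): in S→J S, the suffix after S is empty (adds nothing new); in A→S, the suffix after S is empty, so FOLLOW(S) ⊇ FOLLOW(A) = {$, then}. Thus FOLLOW(S) = {$, then}.
FOLLOW(J): in S→then A J, the suffix after J is empty, so FOLLOW(J) ⊇ FOLLOW(S) = {$, then}; in S→J S, J is followed by S with FIRST {λ, else, then}; in S→J S, the suffix after J is nullable, so FOLLOW(J) ⊇ FOLLOW(S) = {$, then}. Thus FOLLOW(J) = {$, else, then}.
FOLLOW(A): in S→then A J, A is followed by J with FIRST {λ, then}; in S→then A J, the suffix after A is nullable, so FOLLOW(A) ⊇ FOLLOW(S) = {$, then}. Thus FOLLOW(A) = {$, then}.

{$, else, then}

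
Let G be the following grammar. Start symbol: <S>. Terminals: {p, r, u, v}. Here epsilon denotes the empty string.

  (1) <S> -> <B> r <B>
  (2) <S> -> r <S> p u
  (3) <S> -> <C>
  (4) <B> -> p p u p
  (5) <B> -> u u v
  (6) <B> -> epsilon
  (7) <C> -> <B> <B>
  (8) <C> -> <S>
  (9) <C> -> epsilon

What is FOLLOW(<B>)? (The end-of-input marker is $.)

{$, p, r, u}

FIRST(<B>): from <B>->p p u p we get {p}; from <B>->u u v we get {u}; from <B>->epsilon we get {epsilon}. So FIRST(<B>) = {epsilon, p, u}.
FIRST(<S>): from <S>-><B> r <B> we get {p, r, u}; from <S>->r <S> p u we get {r}; from <S>-><C> we get {epsilon, p, r, u}. So FIRST(<S>) = {epsilon, p, r, u}.
FIRST(<C>): from <C>-><B> <B> we get {epsilon, p, u}; from <C>-><S> we get {epsilon, p, r, u}; from <C>->epsilon we get {epsilon}. So FIRST(<C>) = {epsilon, p, r, u}.
FOLLOW(<S>) includes $ since <S> is the start symbol.
FOLLOW(<S>): in <S>->r <S> p u, <S> is followed by p u with FIRST {p}; in <C>-><S>, the suffix after <S> is empty, so FOLLOW(<S>) ⊇ FOLLOW(<C>) = {$, p}. Thus FOLLOW(<S>) = {$, p}.
FOLLOW(<C>): in <S>-><C>, the suffix after <C> is empty, so FOLLOW(<C>) ⊇ FOLLOW(<S>) = {$, p}. Thus FOLLOW(<C>) = {$, p}.
FOLLOW(<B>): in <S>-><B> r <B> (occurrence 1), <B> is followed by r <B> with FIRST {r}; in <S>-><B> r <B> (occurrence 2), the suffix after <B> is empty, so FOLLOW(<B>) ⊇ FOLLOW(<S>) = {$, p}; in <C>-><B> <B> (occurrence 1), <B> is followed by <B> with FIRST {epsilon, p, u}; in <C>-><B> <B> (occurrence 1), the suffix after <B> is nullable, so FOLLOW(<B>) ⊇ FOLLOW(<C>) = {$, p}; in <C>-><B> <B> (occurrence 2), the suffix after <B> is empty, so FOLLOW(<B>) ⊇ FOLLOW(<C>) = {$, p}. Thus FOLLOW(<B>) = {$, p, r, u}.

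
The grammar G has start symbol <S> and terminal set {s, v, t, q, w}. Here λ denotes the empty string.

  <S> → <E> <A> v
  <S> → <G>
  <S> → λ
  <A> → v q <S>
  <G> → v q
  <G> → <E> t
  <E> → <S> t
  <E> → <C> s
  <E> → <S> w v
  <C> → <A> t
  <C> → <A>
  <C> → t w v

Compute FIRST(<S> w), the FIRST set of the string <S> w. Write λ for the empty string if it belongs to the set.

FIRST(<A>): from <A>→v q <S> we get {v}. So FIRST(<A>) = {v}.
FIRST(<C>): from <C>→<A> t we get {v}; from <C>→<A> we get {v}; from <C>→t w v we get {t}. So FIRST(<C>) = {t, v}.
FIRST(<S>): from <S>→<E> <A> v we get {t, v, w}; from <S>→<G> we get {t, v, w}; from <S>→λ we get {λ}. So FIRST(<S>) = {λ, t, v, w}.
FIRST(<E>): from <E>→<S> t we get {t, v, w}; from <E>→<C> s we get {t, v}; from <E>→<S> w v we get {t, v, w}. So FIRST(<E>) = {t, v, w}.
FIRST(<G>): from <G>→v q we get {v}; from <G>→<E> t we get {t, v, w}. So FIRST(<G>) = {t, v, w}.
FIRST(<S> w): take FIRST of each symbol in turn, carrying on past any symbol whose FIRST contains λ; result {t, v, w}.

{t, v, w}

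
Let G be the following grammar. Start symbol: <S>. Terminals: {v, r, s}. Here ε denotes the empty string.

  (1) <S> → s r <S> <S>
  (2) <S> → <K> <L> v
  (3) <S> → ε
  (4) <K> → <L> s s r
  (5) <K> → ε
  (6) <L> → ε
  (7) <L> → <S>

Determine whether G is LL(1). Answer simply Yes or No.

FIRST(<S>) = {ε, s, v}
FIRST(<K>) = {ε, s, v}
FIRST(<L>) = {ε, s, v}
FOLLOW(<S>) = {$, s, v}
FOLLOW(<K>) = {s, v}
FOLLOW(<L>) = {s, v}
Cell M[<K>, s] receives both <K> → <L> s s r and <K> → ε — the grammar is not LL(1).

No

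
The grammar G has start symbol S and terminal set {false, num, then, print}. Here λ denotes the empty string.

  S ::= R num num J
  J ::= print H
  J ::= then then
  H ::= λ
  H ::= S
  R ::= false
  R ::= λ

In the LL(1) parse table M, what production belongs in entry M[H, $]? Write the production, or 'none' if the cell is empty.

H ::= λ

FIRST(J) = {print, then}
FIRST(R) = {λ, false}
FIRST(S) = {false, num}  (via R num num J)
FIRST(H) = {λ, false, num}  (via S)
FOLLOW(S) includes $ since S is the start symbol.
FOLLOW(J): in S::=R num num J, the suffix after J is empty, so FOLLOW(J) ⊇ FOLLOW(S) = {$}. Thus FOLLOW(J) = {$}.
FOLLOW(H): in J::=print H, the suffix after H is empty, so FOLLOW(H) ⊇ FOLLOW(J) = {$}. Thus FOLLOW(H) = {$}.
For H ::= λ: FIRST(λ) = {λ}, so it goes in M[H, t] for t ∈ {}; since λ ∈ FIRST, also for every t ∈ FOLLOW(H) = {$}.
For H ::= S: FIRST(S) = {false, num}, so it goes in M[H, t] for t ∈ {false, num}.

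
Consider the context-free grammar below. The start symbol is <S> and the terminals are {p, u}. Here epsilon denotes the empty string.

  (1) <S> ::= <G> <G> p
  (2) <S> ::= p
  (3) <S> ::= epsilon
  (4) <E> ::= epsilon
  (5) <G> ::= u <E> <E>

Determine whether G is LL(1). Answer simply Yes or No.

FIRST(<S>) = {epsilon, p, u}
FIRST(<E>) = {epsilon}
FIRST(<G>) = {u}
FOLLOW(<S>) = {$}
FOLLOW(<E>) = {p, u}
FOLLOW(<G>) = {p, u}
Each cell of M receives at most one production.

Yes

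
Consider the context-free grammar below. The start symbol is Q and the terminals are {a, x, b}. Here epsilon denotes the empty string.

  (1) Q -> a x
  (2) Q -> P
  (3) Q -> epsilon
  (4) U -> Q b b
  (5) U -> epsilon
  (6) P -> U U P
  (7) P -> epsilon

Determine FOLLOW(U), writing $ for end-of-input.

FIRST(Q) = {epsilon, a, b}  (via P)
FIRST(U) = {epsilon, a, b}  (via Q b b)
FIRST(P) = {epsilon, a, b}  (via U U P)
FOLLOW(Q) includes $ since Q is the start symbol.
FOLLOW(Q): in U->Q b b, Q is followed by b b with FIRST {b}. Thus FOLLOW(Q) = {$, b}.
FOLLOW(P): in Q->P, the suffix after P is empty, so FOLLOW(P) ⊇ FOLLOW(Q) = {$, b}; in P->U U P, the suffix after P is empty (adds nothing new). Thus FOLLOW(P) = {$, b}.
FOLLOW(U): in P->U U P (occurrence 1), U is followed by U P with FIRST {epsilon, a, b}; in P->U U P (occurrence 1), the suffix after U is nullable, so FOLLOW(U) ⊇ FOLLOW(P) = {$, b}; in P->U U P (occurrence 2), U is followed by P with FIRST {epsilon, a, b}; in P->U U P (occurrence 2), the suffix after U is nullable, so FOLLOW(U) ⊇ FOLLOW(P) = {$, b}. Thus FOLLOW(U) = {$, a, b}.

{$, a, b}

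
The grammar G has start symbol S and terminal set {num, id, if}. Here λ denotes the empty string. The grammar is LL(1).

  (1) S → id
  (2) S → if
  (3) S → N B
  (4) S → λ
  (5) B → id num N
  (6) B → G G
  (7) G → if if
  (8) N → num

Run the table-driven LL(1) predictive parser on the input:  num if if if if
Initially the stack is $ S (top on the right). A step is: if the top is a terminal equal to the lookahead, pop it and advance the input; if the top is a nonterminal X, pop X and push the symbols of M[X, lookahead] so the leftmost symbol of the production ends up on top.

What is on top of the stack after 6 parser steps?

if

     Stack      Input              Action
  1  $ S        num if if if if $  expand S → N B
  2  $ B N      num if if if if $  expand N → num
  3  $ B num    num if if if if $  match num
  4  $ B        if if if if $      expand B → G G
  5  $ G G      if if if if $      expand G → if if
  6  $ G if if  if if if if $      match if
Stack after step 6: $ G if (top = if).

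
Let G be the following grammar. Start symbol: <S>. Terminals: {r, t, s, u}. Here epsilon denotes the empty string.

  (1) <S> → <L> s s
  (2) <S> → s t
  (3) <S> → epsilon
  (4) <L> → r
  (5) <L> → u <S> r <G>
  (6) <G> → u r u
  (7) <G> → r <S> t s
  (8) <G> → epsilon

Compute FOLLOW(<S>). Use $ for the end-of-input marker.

FIRST(<L>) = {r, u}
FIRST(<G>) = {epsilon, r, u}
FIRST(<S>) = {epsilon, r, s, u}  (via <L> s s)
FOLLOW(<S>) includes $ since <S> is the start symbol.
FOLLOW(<S>): in <L>→u <S> r <G>, <S> is followed by r <G> with FIRST {r}; in <G>→r <S> t s, <S> is followed by t s with FIRST {t}. Thus FOLLOW(<S>) = {$, r, t}.
FOLLOW(<L>): in <S>→<L> s s, <L> is followed by s s with FIRST {s}. Thus FOLLOW(<L>) = {s}.
FOLLOW(<G>): in <L>→u <S> r <G>, the suffix after <G> is empty, so FOLLOW(<G>) ⊇ FOLLOW(<L>) = {s}. Thus FOLLOW(<G>) = {s}.

{$, r, t}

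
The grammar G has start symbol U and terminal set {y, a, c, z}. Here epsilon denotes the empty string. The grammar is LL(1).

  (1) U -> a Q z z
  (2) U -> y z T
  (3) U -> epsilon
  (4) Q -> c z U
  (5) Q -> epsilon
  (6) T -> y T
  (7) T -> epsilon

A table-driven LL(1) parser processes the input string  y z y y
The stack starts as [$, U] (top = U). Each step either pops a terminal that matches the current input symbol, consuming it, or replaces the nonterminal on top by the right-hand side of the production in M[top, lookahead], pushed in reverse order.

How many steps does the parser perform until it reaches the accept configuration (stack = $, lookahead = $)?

     Stack    Input      Action
  1  $ U      y z y y $  expand U -> y z T
  2  $ T z y  y z y y $  match y
  3  $ T z    z y y $    match z
  4  $ T      y y $      expand T -> y T
  5  $ T y    y y $      match y
  6  $ T      y $        expand T -> y T
  7  $ T y    y $        match y
  8  $ T      $          expand T -> epsilon
Accept reached after 8 steps.

8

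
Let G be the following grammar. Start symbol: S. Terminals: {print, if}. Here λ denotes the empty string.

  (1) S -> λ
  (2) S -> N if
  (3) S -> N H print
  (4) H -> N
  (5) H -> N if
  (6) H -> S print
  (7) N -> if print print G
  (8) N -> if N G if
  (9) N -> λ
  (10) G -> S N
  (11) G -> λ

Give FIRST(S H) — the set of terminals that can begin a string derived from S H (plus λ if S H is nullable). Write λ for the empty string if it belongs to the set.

{λ, if, print}

FIRST(N): from N->if print print G we get {if}; from N->if N G if we get {if}; from N->λ we get {λ}. So FIRST(N) = {λ, if}.
FIRST(S): from S->λ we get {λ}; from S->N if we get {if}; from S->N H print we get {if, print}. So FIRST(S) = {λ, if, print}.
FIRST(H): from H->N we get {λ, if}; from H->N if we get {if}; from H->S print we get {if, print}. So FIRST(H) = {λ, if, print}.
FIRST(G): from G->S N we get {λ, if, print}; from G->λ we get {λ}. So FIRST(G) = {λ, if, print}.
FIRST(S H): take FIRST of each symbol in turn, carrying on past any symbol whose FIRST contains λ; result {λ, if, print}.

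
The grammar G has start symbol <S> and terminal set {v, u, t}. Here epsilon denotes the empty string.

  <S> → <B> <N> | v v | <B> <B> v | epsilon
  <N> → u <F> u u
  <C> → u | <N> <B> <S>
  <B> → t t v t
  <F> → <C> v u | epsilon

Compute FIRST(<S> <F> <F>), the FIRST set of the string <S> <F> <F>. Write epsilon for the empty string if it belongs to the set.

{epsilon, t, u, v}

FIRST(<N>): from <N>→u <F> u u we get {u}. So FIRST(<N>) = {u}.
FIRST(<B>): from <B>→t t v t we get {t}. So FIRST(<B>) = {t}.
FIRST(<S>): from <S>→<B> <N> we get {t}; from <S>→v v we get {v}; from <S>→<B> <B> v we get {t}; from <S>→epsilon we get {epsilon}. So FIRST(<S>) = {epsilon, t, v}.
FIRST(<C>): from <C>→u we get {u}; from <C>→<N> <B> <S> we get {u}. So FIRST(<C>) = {u}.
FIRST(<F>): from <F>→<C> v u we get {u}; from <F>→epsilon we get {epsilon}. So FIRST(<F>) = {epsilon, u}.
FIRST(<S> <F> <F>): take FIRST of each symbol in turn, carrying on past any symbol whose FIRST contains epsilon; result {epsilon, t, u, v}.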